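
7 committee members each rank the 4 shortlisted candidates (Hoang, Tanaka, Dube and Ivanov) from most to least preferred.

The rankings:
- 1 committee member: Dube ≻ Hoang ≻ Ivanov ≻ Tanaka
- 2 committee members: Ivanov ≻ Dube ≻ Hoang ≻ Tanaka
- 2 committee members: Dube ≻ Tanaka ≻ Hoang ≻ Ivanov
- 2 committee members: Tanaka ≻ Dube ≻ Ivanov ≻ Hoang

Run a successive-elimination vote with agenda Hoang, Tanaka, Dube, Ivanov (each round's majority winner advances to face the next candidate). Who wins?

Dube

Round 1: Hoang vs Tanaka — 3–4, Tanaka advances.
Round 2: Tanaka vs Dube — 2–5, Dube advances.
Round 3: Dube vs Ivanov — 5–2, Dube advances.
The agenda winner is Dube.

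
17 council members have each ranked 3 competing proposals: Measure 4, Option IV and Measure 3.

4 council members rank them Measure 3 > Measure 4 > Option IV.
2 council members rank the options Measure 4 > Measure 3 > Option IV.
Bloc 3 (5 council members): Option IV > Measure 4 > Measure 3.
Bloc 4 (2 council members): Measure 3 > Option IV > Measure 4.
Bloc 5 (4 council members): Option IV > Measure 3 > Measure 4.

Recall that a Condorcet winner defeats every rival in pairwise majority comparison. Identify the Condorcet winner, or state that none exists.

Option IV

Pairwise majorities:
Measure 4 vs Option IV: Option IV wins 11–6.
Measure 4 vs Measure 3: Measure 3 wins 10–7.
Option IV–Measure 3: Option IV 9–8.
Option IV wins every pairwise contest, so Option IV is the Condorcet winner.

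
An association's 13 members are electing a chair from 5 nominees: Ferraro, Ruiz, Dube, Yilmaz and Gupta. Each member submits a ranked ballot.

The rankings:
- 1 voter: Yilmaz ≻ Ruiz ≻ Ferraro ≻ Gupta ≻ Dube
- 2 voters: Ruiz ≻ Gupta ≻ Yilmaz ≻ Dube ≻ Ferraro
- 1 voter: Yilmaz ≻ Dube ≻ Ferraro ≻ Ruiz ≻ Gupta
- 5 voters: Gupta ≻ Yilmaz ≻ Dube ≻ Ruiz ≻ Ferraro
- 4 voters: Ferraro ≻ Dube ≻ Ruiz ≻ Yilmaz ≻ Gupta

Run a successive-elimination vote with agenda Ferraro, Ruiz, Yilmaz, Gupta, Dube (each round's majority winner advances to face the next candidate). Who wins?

Round 1: Ferraro vs Ruiz — 5–8, Ruiz advances.
Round 2: Ruiz vs Yilmaz — 6–7, Yilmaz advances.
Round 3: Yilmaz vs Gupta — 6–7, Gupta advances.
Round 4: Gupta vs Dube — 8–5, Gupta advances.
The agenda winner is Gupta.

Gupta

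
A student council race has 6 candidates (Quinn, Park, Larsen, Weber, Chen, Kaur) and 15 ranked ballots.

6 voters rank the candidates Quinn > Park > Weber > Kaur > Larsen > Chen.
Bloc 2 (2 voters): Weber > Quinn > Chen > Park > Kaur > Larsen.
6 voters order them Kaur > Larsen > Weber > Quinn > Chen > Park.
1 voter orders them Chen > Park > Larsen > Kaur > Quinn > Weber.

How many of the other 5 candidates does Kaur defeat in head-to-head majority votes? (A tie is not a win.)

Kaur against each rival (15 voters):
Kaur vs Quinn: Kaur preferred on 6+1 = 7 ballots; Quinn wins 8–7.
Kaur vs Park: Kaur preferred on 6 ballots; Park wins 9–6.
Kaur vs Larsen: Kaur is ranked higher on 6+2+6 = 14 ballots, Larsen on 1. Kaur wins 14–1.
Kaur vs Weber: Weber wins 8–7.
Kaur vs Chen: 12 to 3, Kaur.
Kaur beats Larsen, Chen; loses to Quinn, Park, Weber — 2 pairwise wins.

2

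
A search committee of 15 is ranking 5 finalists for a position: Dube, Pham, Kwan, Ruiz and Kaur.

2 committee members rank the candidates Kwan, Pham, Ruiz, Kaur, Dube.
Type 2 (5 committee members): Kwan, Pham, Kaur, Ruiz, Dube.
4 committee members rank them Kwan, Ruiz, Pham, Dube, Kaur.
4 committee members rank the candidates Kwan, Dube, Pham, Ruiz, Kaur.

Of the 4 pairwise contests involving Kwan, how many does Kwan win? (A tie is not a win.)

4

Kwan against each rival (15 committee members):
Kwan vs Dube: Kwan wins 15–0.
Kwan vs Pham: 15 to 0, Kwan.
Kwan vs Ruiz: Kwan wins 15–0.
Kwan vs Kaur: 15 to 0, Kwan.
Kwan beats Dube, Pham, Ruiz, Kaur — 4 pairwise wins.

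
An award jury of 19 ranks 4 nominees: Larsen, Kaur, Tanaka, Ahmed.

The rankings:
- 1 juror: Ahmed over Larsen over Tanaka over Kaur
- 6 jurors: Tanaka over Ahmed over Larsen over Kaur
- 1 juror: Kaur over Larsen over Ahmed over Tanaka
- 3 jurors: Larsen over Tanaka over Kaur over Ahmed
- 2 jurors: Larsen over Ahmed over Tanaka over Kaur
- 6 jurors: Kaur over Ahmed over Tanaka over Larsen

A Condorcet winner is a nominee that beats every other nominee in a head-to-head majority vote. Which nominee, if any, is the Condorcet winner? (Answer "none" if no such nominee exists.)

none

Head-to-head results (19 jurors):
Larsen vs Kaur: Larsen preferred on 1+6+3+2 = 12 ballots; Larsen wins 12–7.
Larsen vs Tanaka: 1+1+3+2 = 7 for Larsen, 12 for Tanaka — Tanaka by 12–7.
Larsen vs Ahmed: 6 to 13, Ahmed.
Kaur vs Tanaka: 1+6 = 7 for Kaur, 12 for Tanaka — Tanaka by 12–7.
Kaur vs Ahmed: Kaur, 10–9.
Tanaka vs Ahmed: Ahmed wins 10–9.
Each nominee drops at least one matchup (Larsen loses to Tanaka; Kaur loses to Larsen; Tanaka loses to Ahmed; Ahmed loses to Kaur); the cycle Larsen → Kaur → Ahmed → Larsen rules out a Condorcet winner.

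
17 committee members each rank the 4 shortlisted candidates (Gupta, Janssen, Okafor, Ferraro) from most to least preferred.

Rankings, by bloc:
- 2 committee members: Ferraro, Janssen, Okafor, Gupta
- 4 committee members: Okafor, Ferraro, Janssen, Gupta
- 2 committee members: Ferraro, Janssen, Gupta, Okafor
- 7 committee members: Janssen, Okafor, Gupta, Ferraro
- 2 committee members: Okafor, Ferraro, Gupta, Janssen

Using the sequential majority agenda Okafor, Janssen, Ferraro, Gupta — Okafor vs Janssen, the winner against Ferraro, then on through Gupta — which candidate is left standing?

Ferraro

Round 1: Okafor vs Janssen — 6–11, Janssen advances.
Round 2: Janssen vs Ferraro — 7–10, Ferraro advances.
Round 3: Ferraro vs Gupta — 10–7, Ferraro advances.
Ferraro survives the agenda.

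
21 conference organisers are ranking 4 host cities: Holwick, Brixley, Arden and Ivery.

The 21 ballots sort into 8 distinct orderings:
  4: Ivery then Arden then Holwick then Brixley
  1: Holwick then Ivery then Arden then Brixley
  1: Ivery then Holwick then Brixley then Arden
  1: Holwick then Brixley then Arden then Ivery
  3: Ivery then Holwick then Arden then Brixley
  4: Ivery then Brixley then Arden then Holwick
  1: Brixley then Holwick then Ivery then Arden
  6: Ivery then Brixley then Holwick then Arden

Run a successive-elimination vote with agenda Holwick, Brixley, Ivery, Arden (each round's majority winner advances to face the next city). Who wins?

Ivery

Round 1: Holwick vs Brixley — 10–11, Brixley advances.
Round 2: Brixley vs Ivery — 2–19, Ivery advances.
Round 3: Ivery vs Arden — 20–1, Ivery advances.
The agenda winner is Ivery.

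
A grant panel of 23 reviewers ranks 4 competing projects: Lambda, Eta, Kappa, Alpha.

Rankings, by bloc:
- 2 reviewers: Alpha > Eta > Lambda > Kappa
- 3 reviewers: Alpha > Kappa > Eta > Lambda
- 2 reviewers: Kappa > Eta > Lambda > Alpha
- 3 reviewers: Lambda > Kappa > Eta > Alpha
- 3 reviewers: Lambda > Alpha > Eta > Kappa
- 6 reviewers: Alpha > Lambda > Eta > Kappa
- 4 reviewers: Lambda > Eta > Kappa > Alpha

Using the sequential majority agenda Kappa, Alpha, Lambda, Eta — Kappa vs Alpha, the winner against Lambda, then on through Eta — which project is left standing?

Round 1: Kappa vs Alpha — 9–14, Alpha advances.
Round 2: Alpha vs Lambda — 11–12, Lambda advances.
Round 3: Lambda vs Eta — 16–7, Lambda advances.
Lambda survives the agenda.

Lambda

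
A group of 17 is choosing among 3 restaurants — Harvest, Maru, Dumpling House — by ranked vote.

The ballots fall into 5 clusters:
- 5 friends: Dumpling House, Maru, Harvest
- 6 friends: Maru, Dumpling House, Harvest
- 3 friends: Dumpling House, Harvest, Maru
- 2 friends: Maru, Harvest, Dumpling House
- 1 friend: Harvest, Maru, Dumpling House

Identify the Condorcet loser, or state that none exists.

Harvest

Head-to-head results (17 friends):
Harvest vs Maru: Maru, 13–4.
Harvest vs Dumpling House: Dumpling House wins 14–3.
Maru–Dumpling House: Maru 9–8.
Harvest is beaten in every head-to-head and is the Condorcet loser.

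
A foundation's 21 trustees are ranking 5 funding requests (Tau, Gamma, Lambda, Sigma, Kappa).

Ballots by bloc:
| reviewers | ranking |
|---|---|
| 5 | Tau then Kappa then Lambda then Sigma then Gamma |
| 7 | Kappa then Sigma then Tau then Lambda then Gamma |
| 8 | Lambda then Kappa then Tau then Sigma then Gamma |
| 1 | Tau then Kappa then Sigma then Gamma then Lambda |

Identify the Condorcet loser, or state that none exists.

Gamma

Pairwise majorities:
Tau vs Gamma: Tau, 21–0.
Tau vs Lambda: Tau, 13–8.
Tau vs Sigma: Tau is ranked higher on 5+8+1 = 14 ballots, Sigma on 7. Tau wins 14–7.
Tau vs Kappa: 6 to 15, Kappa.
Gamma–Lambda: Lambda 20–1.
Gamma vs Sigma: Gamma is ranked higher on 0 ballots, Sigma on 21. Sigma wins 21–0.
Gamma vs Kappa: Gamma is ranked higher on 0 ballots, Kappa on 21. Kappa wins 21–0.
Lambda vs Sigma: Lambda wins 13–8.
Lambda vs Kappa: Kappa wins 13–8.
Sigma vs Kappa: 0 to 21, Kappa.
Gamma is beaten in every head-to-head and is the Condorcet loser.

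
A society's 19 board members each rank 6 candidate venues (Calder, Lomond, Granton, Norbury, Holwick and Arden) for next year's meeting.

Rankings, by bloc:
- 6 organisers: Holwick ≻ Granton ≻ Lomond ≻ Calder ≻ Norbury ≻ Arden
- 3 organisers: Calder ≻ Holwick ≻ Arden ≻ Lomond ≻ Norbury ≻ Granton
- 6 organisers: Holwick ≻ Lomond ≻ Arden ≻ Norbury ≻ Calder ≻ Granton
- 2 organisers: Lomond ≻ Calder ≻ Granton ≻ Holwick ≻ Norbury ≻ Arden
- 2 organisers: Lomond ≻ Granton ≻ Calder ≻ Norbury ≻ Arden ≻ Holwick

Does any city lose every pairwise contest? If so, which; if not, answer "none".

Arden

Head-to-head results (19 organisers):
Calder–Lomond: Lomond 16–3.
Calder vs Granton: 11 to 8, Calder.
Calder vs Norbury: 13 to 6, Calder.
Calder–Holwick: Holwick 12–7.
Calder vs Arden: Calder, 13–6.
Lomond–Granton: Lomond 13–6.
Lomond vs Norbury: Lomond preferred on 6+3+6+2+2 = 19 ballots; Lomond wins 19–0.
Lomond–Holwick: Holwick 15–4.
Lomond vs Arden: 6+6+2+2 = 16 for Lomond, 3 for Arden — Lomond by 16–3.
Granton–Norbury: Granton 10–9.
Granton vs Holwick: Granton preferred on 2+2 = 4 ballots; Holwick wins 15–4.
Granton vs Arden: Granton wins 10–9.
Norbury vs Holwick: Norbury is ranked higher on 2 ballots, Holwick on 17. Holwick wins 17–2.
Norbury vs Arden: Norbury is ranked higher on 6+2+2 = 10 ballots, Arden on 9. Norbury wins 10–9.
Holwick vs Arden: Holwick wins 17–2.
Arden loses to every other city — it is the Condorcet loser.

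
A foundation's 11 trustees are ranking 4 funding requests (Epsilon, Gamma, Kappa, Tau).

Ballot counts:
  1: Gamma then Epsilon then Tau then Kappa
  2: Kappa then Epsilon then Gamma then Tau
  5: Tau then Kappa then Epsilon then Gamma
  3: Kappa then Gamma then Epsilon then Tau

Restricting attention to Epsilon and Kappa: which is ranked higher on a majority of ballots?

Kappa

Ballots ranking Epsilon above Kappa: 1.
Ballots ranking Kappa above Epsilon: 11 − 1 = 10.
Kappa wins the head-to-head 10–1.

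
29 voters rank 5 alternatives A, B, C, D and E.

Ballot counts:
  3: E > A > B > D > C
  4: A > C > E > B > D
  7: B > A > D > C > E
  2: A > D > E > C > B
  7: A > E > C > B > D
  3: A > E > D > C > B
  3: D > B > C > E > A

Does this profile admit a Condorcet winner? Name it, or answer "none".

A

Pairwise majorities:
A vs B: A is ranked higher on 3+4+2+7+3 = 19 ballots, B on 10. A wins 19–10.
A vs C: 26 to 3, A.
A vs D: A is ranked higher on 3+4+7+2+7+3 = 26 ballots, D on 3. A wins 26–3.
A vs E: A is ranked higher on 4+7+2+7+3 = 23 ballots, E on 6. A wins 23–6.
B vs C: B is ranked higher on 3+7+3 = 13 ballots, C on 16. C wins 16–13.
B vs D: 3+4+7+7 = 21 for B, 8 for D — B by 21–8.
B vs E: B preferred on 7+3 = 10 ballots; E wins 19–10.
C vs D: 11 to 18, D.
C vs E: C preferred on 4+7+3 = 14 ballots; E wins 15–14.
D vs E: 7+2+3 = 12 for D, 17 for E — E by 17–12.
Only A has no losses; A is the Condorcet winner.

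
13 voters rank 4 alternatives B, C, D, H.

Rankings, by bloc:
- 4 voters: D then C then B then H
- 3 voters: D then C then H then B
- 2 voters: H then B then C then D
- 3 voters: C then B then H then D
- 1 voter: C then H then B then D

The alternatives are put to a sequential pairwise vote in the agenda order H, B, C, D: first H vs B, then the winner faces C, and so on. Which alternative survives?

D

Round 1: H vs B — 6–7, B advances.
Round 2: B vs C — 2–11, C advances.
Round 3: C vs D — 6–7, D advances.
D survives the agenda.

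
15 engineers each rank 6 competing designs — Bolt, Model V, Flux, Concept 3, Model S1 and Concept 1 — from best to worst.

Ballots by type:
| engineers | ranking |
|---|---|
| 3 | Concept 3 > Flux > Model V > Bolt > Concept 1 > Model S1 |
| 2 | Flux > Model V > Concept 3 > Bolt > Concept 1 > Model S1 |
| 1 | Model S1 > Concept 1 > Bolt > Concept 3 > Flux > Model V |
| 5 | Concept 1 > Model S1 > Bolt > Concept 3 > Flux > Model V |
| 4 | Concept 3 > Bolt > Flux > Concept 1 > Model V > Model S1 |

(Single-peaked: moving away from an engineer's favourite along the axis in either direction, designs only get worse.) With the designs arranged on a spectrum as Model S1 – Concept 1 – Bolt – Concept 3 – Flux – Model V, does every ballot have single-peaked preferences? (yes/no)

Axis positions: Model S1=1, Concept 1=2, Bolt=3, Concept 3=4, Flux=5, Model V=6.
Type 1 (peak Concept 3 at position 4): ranking walks positions 4-5-6-3-2-1, expanding outward from the peak — single-peaked.
Type 2 (peak Flux at position 5): ranking walks positions 5-6-4-3-2-1, expanding outward from the peak — single-peaked.
Type 3 (peak Model S1 at position 1): ranking walks positions 1-2-3-4-5-6, expanding outward from the peak — single-peaked.
Type 4 (peak Concept 1 at position 2): ranking walks positions 2-1-3-4-5-6, expanding outward from the peak — single-peaked.
Type 5 (peak Concept 3 at position 4): ranking walks positions 4-3-5-2-6-1, expanding outward from the peak — single-peaked.
Every ranking is single-peaked on this axis.

yes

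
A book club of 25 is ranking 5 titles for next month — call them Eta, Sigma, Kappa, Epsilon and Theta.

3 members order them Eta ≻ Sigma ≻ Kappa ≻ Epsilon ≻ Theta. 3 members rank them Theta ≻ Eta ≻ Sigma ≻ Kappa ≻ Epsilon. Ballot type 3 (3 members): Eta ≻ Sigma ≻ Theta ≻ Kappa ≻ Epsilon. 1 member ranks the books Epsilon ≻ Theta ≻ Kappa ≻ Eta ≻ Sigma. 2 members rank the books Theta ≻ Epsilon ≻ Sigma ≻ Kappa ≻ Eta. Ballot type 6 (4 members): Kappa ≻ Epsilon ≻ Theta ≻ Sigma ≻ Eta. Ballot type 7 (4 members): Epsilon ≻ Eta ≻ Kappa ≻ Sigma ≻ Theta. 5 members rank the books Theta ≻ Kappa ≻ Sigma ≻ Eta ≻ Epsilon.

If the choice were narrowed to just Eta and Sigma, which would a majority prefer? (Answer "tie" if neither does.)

Ballots ranking Eta above Sigma: 3 + 3 + 3 + 1 + 4 = 14.
Ballots ranking Sigma above Eta: 25 − 14 = 11.
Eta wins the head-to-head 14–11.

Eta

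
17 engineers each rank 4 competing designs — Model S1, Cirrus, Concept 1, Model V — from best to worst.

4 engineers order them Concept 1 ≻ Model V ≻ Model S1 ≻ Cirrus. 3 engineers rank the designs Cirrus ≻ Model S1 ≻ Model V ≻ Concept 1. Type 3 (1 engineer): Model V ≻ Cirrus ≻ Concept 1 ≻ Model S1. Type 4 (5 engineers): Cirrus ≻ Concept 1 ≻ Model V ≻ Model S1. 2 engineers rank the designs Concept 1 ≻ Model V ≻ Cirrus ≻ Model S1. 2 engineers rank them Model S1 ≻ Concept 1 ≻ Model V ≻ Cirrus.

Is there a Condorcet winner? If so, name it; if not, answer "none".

none

Head-to-head results (17 engineers):
Model S1 vs Cirrus: 4+2 = 6 for Model S1, 11 for Cirrus — Cirrus by 11–6.
Model S1 vs Concept 1: 5 to 12, Concept 1.
Model S1 vs Model V: Model V, 12–5.
Cirrus vs Concept 1: Cirrus preferred on 3+1+5 = 9 ballots; Cirrus wins 9–8.
Cirrus vs Model V: 8 to 9, Model V.
Concept 1 vs Model V: Concept 1 wins 13–4.
Each design drops at least one matchup (Model S1 loses to Cirrus; Cirrus loses to Model V; Concept 1 loses to Cirrus; Model V loses to Concept 1); the cycle Cirrus beats Concept 1 beats Model V beats Cirrus rules out a Condorcet winner.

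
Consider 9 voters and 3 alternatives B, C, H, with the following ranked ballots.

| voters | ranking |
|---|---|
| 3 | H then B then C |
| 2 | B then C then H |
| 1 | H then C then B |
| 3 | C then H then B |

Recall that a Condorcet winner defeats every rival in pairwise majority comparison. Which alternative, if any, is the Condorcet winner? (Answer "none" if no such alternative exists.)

Pairwise majorities:
B vs C: 5 to 4, B.
B vs H: B is ranked higher on 2 ballots, H on 7. H wins 7–2.
C vs H: 5 to 4, C.
Every alternative loses at least once (B loses to H; C loses to B; H loses to C). The majority relation contains the cycle B → C → H → B, so there is no Condorcet winner.

none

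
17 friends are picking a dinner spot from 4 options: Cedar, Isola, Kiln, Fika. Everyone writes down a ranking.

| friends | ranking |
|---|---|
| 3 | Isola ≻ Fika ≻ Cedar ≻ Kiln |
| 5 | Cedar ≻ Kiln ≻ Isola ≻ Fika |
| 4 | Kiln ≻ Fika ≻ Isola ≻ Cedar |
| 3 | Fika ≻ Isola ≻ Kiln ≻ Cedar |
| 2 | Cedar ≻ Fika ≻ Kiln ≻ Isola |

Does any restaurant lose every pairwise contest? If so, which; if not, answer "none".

Pairwise majorities:
Cedar–Isola: Isola 10–7.
Cedar–Kiln: Cedar 10–7.
Cedar vs Fika: Fika wins 10–7.
Isola–Kiln: Kiln 11–6.
Isola vs Fika: Fika wins 9–8.
Kiln vs Fika: 9 to 8, Kiln.
Every restaurant wins at least one matchup (Cedar beats Kiln; Isola beats Cedar; Kiln beats Isola; Fika beats Cedar), so there is no Condorcet loser.

none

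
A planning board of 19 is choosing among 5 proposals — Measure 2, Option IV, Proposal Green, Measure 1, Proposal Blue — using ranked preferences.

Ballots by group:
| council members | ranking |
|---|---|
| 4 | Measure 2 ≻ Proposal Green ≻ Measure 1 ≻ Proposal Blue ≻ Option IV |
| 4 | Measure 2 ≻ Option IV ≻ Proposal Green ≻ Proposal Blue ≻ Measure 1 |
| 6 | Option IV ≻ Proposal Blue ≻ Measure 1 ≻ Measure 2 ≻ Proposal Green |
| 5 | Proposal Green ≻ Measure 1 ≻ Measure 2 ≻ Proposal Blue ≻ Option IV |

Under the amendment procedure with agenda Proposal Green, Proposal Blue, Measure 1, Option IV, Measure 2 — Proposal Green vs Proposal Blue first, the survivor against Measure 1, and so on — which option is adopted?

Round 1: Proposal Green vs Proposal Blue — 13–6, Proposal Green advances.
Round 2: Proposal Green vs Measure 1 — 13–6, Proposal Green advances.
Round 3: Proposal Green vs Option IV — 9–10, Option IV advances.
Round 4: Option IV vs Measure 2 — 6–13, Measure 2 advances.
Measure 2 survives the agenda.

Measure 2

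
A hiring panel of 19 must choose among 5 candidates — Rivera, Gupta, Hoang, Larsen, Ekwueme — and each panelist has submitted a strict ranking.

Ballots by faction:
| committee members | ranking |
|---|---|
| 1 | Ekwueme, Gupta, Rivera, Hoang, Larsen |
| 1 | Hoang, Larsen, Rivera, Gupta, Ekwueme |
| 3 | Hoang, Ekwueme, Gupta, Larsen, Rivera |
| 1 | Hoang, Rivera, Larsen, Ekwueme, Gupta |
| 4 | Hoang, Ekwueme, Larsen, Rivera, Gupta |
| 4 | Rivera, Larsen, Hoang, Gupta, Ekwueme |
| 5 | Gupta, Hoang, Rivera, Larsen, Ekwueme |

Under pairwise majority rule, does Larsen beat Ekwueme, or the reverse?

Ballots ranking Larsen above Ekwueme: 1 + 1 + 4 + 5 = 11.
Ballots ranking Ekwueme above Larsen: 19 − 11 = 8.
Larsen wins the head-to-head 11–8.

Larsen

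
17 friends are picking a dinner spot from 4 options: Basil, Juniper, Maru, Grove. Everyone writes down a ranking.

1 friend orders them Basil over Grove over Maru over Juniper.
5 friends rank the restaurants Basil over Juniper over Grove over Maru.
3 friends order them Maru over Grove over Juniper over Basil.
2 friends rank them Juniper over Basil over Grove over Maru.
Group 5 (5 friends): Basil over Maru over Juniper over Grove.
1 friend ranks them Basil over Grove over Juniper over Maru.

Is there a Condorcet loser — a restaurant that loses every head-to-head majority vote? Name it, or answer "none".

none

Pairwise majorities:
Basil vs Juniper: Basil wins 12–5.
Basil vs Maru: Basil, 14–3.
Basil vs Grove: 14 to 3, Basil.
Juniper vs Maru: 5+2+1 = 8 for Juniper, 9 for Maru — Maru by 9–8.
Juniper–Grove: Juniper 12–5.
Maru vs Grove: Grove, 9–8.
Every restaurant wins at least one matchup (Basil beats Juniper; Juniper beats Grove; Maru beats Juniper; Grove beats Maru), so there is no Condorcet loser.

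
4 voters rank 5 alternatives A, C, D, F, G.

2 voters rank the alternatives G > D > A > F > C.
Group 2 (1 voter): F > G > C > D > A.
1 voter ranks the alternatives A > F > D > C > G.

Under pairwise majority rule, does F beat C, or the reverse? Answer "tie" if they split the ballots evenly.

Ballots ranking F above C: 2 + 1 + 1 = 4.
Ballots ranking C above F: 4 − 4 = 0.
F wins the head-to-head 4–0.

F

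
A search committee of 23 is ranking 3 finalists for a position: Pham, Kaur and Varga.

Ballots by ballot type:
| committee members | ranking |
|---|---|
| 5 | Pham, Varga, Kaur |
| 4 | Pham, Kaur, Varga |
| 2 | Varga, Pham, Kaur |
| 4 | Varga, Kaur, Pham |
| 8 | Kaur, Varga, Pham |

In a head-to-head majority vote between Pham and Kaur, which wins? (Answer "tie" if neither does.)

Kaur

Ballots ranking Pham above Kaur: 5 + 4 + 2 = 11.
Ballots ranking Kaur above Pham: 23 − 11 = 12.
Kaur wins the head-to-head 12–11.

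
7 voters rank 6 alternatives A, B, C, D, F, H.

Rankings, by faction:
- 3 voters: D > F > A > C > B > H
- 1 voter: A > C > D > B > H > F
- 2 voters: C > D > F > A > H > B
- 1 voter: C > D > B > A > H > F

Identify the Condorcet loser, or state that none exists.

H

Pairwise majorities:
A vs B: A preferred on 3+1+2 = 6 ballots; A wins 6–1.
A vs C: A, 4–3.
A–D: D 6–1.
A vs F: 2 to 5, F.
A vs H: A is ranked higher on 3+1+2+1 = 7 ballots, H on 0. A wins 7–0.
B vs C: B preferred on 0 ballots; C wins 7–0.
B vs D: D, 7–0.
B vs F: F wins 5–2.
B vs H: 5 to 2, B.
C vs D: C preferred on 1+2+1 = 4 ballots; C wins 4–3.
C vs F: C, 4–3.
C vs H: 7 to 0, C.
D–F: D 7–0.
D vs H: D wins 7–0.
F vs H: F preferred on 3+2 = 5 ballots; F wins 5–2.
H loses to every other alternative — it is the Condorcet loser.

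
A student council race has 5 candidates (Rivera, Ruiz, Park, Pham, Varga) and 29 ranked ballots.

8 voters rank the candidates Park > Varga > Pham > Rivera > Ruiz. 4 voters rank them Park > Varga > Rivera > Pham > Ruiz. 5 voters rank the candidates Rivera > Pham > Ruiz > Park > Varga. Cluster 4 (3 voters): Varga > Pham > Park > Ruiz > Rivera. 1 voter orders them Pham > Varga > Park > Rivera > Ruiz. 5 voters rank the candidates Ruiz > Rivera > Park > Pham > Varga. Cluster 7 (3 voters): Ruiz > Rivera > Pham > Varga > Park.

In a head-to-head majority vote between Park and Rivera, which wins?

Park

Ballots ranking Park above Rivera: 8 + 4 + 3 + 1 = 16.
Ballots ranking Rivera above Park: 29 − 16 = 13.
Park wins the head-to-head 16–13.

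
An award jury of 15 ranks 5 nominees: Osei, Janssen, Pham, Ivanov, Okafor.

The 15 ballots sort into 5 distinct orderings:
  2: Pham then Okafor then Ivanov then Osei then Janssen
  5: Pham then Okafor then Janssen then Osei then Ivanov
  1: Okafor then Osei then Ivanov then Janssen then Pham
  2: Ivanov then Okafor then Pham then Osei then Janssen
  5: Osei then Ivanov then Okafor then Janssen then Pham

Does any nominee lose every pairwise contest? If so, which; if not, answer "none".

Janssen

Head-to-head results (15 jurors):
Osei vs Janssen: Osei is ranked higher on 2+1+2+5 = 10 ballots, Janssen on 5. Osei wins 10–5.
Osei vs Pham: Osei preferred on 1+5 = 6 ballots; Pham wins 9–6.
Osei vs Ivanov: Osei preferred on 5+1+5 = 11 ballots; Osei wins 11–4.
Osei vs Okafor: Okafor wins 10–5.
Janssen vs Pham: Janssen is ranked higher on 1+5 = 6 ballots, Pham on 9. Pham wins 9–6.
Janssen vs Ivanov: Ivanov wins 10–5.
Janssen vs Okafor: 0 for Janssen, 15 for Okafor — Okafor by 15–0.
Pham vs Ivanov: Ivanov, 8–7.
Pham vs Okafor: 2+5 = 7 for Pham, 8 for Okafor — Okafor by 8–7.
Ivanov vs Okafor: Okafor, 8–7.
Janssen is beaten in every head-to-head and is the Condorcet loser.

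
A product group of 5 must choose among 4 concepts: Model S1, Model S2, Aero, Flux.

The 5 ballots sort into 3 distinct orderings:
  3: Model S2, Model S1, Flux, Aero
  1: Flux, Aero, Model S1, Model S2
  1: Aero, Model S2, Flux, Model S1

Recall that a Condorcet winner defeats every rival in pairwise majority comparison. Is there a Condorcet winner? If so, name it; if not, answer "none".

Model S2

Check each pair by majority over 5 ballots:
Model S1 vs Model S2: 1 for Model S1, 4 for Model S2 — Model S2 by 4–1.
Model S1 vs Aero: 3 to 2, Model S1.
Model S1 vs Flux: 3 for Model S1, 2 for Flux — Model S1 by 3–2.
Model S2 vs Aero: Model S2 is ranked higher on 3 ballots, Aero on 2. Model S2 wins 3–2.
Model S2 vs Flux: 4 to 1, Model S2.
Aero vs Flux: Aero is ranked higher on 1 ballot, Flux on 4. Flux wins 4–1.
Model S2 beats each of Model S1, Aero, Flux — Model S2 is the Condorcet winner.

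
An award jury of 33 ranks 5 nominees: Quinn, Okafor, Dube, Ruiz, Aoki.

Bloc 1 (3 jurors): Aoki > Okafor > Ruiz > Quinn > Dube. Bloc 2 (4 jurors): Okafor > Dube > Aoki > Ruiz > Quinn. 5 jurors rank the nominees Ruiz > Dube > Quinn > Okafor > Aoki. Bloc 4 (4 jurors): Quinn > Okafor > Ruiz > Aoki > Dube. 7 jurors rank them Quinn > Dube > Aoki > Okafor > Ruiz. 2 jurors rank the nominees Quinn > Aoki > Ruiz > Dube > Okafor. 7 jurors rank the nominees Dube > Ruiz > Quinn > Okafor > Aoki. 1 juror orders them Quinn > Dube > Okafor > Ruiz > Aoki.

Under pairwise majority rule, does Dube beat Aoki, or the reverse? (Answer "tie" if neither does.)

Dube

Ballots ranking Dube above Aoki: 4 + 5 + 7 + 7 + 1 = 24.
Ballots ranking Aoki above Dube: 33 − 24 = 9.
Dube wins the head-to-head 24–9.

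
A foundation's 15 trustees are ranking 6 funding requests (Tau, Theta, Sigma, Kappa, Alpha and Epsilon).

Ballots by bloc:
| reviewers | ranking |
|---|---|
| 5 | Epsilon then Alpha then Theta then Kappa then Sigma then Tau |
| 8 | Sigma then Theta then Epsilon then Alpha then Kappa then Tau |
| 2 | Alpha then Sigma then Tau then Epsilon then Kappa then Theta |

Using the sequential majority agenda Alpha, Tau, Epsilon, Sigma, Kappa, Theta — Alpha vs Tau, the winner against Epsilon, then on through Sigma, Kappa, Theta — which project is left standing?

Sigma

Round 1: Alpha vs Tau — 15–0, Alpha advances.
Round 2: Alpha vs Epsilon — 2–13, Epsilon advances.
Round 3: Epsilon vs Sigma — 5–10, Sigma advances.
Round 4: Sigma vs Kappa — 10–5, Sigma advances.
Round 5: Sigma vs Theta — 10–5, Sigma advances.
The agenda winner is Sigma.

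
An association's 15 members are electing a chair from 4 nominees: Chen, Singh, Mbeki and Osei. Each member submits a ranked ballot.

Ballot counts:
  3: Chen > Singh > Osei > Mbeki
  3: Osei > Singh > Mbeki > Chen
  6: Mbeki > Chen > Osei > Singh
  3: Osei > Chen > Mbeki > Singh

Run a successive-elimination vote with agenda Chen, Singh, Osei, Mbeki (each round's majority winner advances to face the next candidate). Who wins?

Round 1: Chen vs Singh — 12–3, Chen advances.
Round 2: Chen vs Osei — 9–6, Chen advances.
Round 3: Chen vs Mbeki — 6–9, Mbeki advances.
The agenda winner is Mbeki.

Mbeki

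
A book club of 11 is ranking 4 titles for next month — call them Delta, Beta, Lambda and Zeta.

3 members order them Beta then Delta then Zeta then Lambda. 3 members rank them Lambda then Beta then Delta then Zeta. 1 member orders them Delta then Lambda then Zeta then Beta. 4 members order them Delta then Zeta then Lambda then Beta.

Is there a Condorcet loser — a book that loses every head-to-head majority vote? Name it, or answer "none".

Head-to-head results (11 members):
Delta vs Beta: Beta, 6–5.
Delta vs Lambda: Delta, 8–3.
Delta vs Zeta: Delta preferred on 3+3+1+4 = 11 ballots; Delta wins 11–0.
Beta vs Lambda: 3 for Beta, 8 for Lambda — Lambda by 8–3.
Beta vs Zeta: Beta, 6–5.
Lambda vs Zeta: Zeta, 7–4.
Every book wins at least one matchup (Delta beats Lambda; Beta beats Delta; Lambda beats Beta; Zeta beats Lambda), so there is no Condorcet loser.

none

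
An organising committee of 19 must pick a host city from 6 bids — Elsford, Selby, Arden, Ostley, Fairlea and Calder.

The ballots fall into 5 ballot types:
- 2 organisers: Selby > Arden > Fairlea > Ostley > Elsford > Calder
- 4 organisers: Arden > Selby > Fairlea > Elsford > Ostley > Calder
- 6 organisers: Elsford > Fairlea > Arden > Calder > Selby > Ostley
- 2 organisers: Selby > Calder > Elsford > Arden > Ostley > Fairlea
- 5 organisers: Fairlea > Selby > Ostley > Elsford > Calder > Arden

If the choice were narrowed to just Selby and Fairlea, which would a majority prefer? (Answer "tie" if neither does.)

Fairlea

Ballots ranking Selby above Fairlea: 2 + 4 + 2 = 8.
Ballots ranking Fairlea above Selby: 19 − 8 = 11.
Fairlea wins the head-to-head 11–8.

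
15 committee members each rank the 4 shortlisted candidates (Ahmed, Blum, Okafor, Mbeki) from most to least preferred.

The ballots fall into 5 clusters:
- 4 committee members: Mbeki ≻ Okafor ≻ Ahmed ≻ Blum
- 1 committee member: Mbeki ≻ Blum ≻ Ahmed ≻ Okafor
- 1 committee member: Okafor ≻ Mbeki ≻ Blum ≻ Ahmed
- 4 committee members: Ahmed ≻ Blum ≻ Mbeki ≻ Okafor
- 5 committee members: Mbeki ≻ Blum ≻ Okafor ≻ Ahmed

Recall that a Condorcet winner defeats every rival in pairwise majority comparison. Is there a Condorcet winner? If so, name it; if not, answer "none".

Head-to-head results (15 committee members):
Ahmed–Blum: Ahmed 8–7.
Ahmed vs Okafor: Ahmed is ranked higher on 1+4 = 5 ballots, Okafor on 10. Okafor wins 10–5.
Ahmed vs Mbeki: Ahmed preferred on 4 ballots; Mbeki wins 11–4.
Blum vs Okafor: Blum preferred on 1+4+5 = 10 ballots; Blum wins 10–5.
Blum vs Mbeki: 4 to 11, Mbeki.
Okafor vs Mbeki: Mbeki wins 14–1.
Mbeki beats each of Ahmed, Blum, Okafor — Mbeki is the Condorcet winner.

Mbeki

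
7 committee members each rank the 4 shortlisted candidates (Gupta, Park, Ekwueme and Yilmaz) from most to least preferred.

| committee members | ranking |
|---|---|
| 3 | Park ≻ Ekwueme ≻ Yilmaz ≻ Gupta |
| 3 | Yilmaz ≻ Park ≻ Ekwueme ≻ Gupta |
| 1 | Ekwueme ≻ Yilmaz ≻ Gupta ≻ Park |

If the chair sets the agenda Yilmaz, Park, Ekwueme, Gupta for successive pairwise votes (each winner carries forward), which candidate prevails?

Round 1: Yilmaz vs Park — 4–3, Yilmaz advances.
Round 2: Yilmaz vs Ekwueme — 3–4, Ekwueme advances.
Round 3: Ekwueme vs Gupta — 7–0, Ekwueme advances.
Ekwueme survives the agenda.

Ekwueme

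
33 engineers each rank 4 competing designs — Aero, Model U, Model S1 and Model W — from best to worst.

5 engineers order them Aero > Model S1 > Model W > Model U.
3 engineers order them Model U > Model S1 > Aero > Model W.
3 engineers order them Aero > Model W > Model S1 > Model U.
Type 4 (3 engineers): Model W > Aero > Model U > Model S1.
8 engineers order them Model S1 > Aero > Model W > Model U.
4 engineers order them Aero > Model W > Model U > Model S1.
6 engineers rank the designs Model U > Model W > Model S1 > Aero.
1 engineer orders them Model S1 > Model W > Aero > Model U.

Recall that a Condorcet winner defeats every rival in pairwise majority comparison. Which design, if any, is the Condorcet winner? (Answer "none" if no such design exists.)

Head-to-head results (33 engineers):
Aero vs Model U: Aero, 24–9.
Aero vs Model S1: Model S1, 18–15.
Aero vs Model W: Aero, 23–10.
Model U vs Model S1: Model S1 wins 17–16.
Model U vs Model W: Model W wins 24–9.
Model S1–Model W: Model S1 17–16.
Only Model S1 has no losses; Model S1 is the Condorcet winner.

Model S1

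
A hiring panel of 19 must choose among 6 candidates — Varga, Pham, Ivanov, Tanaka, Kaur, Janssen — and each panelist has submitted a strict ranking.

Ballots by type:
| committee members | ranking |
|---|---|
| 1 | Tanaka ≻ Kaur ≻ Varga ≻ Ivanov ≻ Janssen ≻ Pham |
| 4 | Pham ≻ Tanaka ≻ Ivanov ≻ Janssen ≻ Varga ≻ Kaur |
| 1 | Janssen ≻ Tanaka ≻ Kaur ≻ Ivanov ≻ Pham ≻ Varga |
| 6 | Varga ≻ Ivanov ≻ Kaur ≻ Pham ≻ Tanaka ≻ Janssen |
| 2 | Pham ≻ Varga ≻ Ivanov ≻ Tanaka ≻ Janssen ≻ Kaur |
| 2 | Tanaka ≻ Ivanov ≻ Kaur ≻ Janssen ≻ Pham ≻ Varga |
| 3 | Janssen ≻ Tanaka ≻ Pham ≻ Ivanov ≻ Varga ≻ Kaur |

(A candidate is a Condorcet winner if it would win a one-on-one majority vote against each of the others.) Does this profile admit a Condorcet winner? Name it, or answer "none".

Pairwise majorities:
Varga vs Pham: Pham wins 12–7.
Varga vs Ivanov: Ivanov wins 10–9.
Varga vs Tanaka: 8 to 11, Tanaka.
Varga–Kaur: Varga 15–4.
Varga vs Janssen: Janssen, 10–9.
Pham vs Ivanov: Ivanov wins 10–9.
Pham–Tanaka: Pham 12–7.
Pham vs Kaur: 9 to 10, Kaur.
Pham vs Janssen: Pham, 12–7.
Ivanov vs Tanaka: Tanaka, 11–8.
Ivanov vs Kaur: 4+6+2+2+3 = 17 for Ivanov, 2 for Kaur — Ivanov by 17–2.
Ivanov vs Janssen: Ivanov preferred on 1+4+6+2+2 = 15 ballots; Ivanov wins 15–4.
Tanaka vs Kaur: Tanaka, 13–6.
Tanaka–Janssen: Tanaka 15–4.
Kaur vs Janssen: Kaur preferred on 1+6+2 = 9 ballots; Janssen wins 10–9.
No candidate is unbeaten: Varga loses to Pham; Pham loses to Ivanov; Ivanov loses to Tanaka; Tanaka loses to Pham; Kaur loses to Varga; Janssen loses to Pham. In particular Varga > Kaur > Pham > Varga is a majority cycle — no Condorcet winner exists.

none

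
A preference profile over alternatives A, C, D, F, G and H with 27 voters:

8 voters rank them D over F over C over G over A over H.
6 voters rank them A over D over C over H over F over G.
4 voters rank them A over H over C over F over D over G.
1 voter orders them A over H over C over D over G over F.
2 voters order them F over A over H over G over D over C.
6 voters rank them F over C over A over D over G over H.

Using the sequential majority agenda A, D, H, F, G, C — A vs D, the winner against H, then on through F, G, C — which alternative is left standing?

F

Round 1: A vs D — 19–8, A advances.
Round 2: A vs H — 27–0, A advances.
Round 3: A vs F — 11–16, F advances.
Round 4: F vs G — 26–1, F advances.
Round 5: F vs C — 16–11, F advances.
The agenda winner is F.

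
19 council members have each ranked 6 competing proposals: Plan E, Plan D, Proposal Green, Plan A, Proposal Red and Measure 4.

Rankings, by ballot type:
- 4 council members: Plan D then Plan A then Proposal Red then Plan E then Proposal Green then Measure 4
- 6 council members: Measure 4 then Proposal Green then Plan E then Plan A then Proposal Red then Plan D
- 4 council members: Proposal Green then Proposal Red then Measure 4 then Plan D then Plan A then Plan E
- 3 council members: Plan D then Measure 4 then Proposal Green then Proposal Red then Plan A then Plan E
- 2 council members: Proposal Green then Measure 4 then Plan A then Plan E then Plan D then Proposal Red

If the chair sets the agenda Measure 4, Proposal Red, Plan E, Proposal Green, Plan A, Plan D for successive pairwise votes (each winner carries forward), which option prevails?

Round 1: Measure 4 vs Proposal Red — 11–8, Measure 4 advances.
Round 2: Measure 4 vs Plan E — 15–4, Measure 4 advances.
Round 3: Measure 4 vs Proposal Green — 9–10, Proposal Green advances.
Round 4: Proposal Green vs Plan A — 15–4, Proposal Green advances.
Round 5: Proposal Green vs Plan D — 12–7, Proposal Green advances.
The agenda winner is Proposal Green.

Proposal Green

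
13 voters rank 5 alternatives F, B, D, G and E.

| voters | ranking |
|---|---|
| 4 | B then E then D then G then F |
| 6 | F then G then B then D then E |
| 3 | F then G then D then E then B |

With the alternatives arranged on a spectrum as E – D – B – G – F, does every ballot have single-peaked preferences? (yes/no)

no

Axis positions: E=1, D=2, B=3, G=4, F=5.
Ballot type 1: ranking walks positions 3-1-2-4-5; E is ranked above D even though D lies between E and the peak B on the axis — preferences dip and rise again. Not single-peaked.
Ballot type 2 (peak F at position 5): ranking walks positions 5-4-3-2-1, expanding outward from the peak — single-peaked.
Ballot type 3: ranking walks positions 5-4-2-1-3; D is ranked above B even though B lies between D and the peak F on the axis — preferences dip and rise again. Not single-peaked.
Ballot type 1 violates single-peakedness, so the profile is not single-peaked on this axis.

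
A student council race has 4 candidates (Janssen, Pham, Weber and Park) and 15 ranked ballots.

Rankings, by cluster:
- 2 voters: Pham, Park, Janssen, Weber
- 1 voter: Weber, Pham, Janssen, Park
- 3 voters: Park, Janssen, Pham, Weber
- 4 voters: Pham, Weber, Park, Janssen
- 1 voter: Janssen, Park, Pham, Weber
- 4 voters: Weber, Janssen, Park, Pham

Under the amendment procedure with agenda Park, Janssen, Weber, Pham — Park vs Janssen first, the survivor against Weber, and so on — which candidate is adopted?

Round 1: Park vs Janssen — 9–6, Park advances.
Round 2: Park vs Weber — 6–9, Weber advances.
Round 3: Weber vs Pham — 5–10, Pham advances.
The agenda winner is Pham.

Pham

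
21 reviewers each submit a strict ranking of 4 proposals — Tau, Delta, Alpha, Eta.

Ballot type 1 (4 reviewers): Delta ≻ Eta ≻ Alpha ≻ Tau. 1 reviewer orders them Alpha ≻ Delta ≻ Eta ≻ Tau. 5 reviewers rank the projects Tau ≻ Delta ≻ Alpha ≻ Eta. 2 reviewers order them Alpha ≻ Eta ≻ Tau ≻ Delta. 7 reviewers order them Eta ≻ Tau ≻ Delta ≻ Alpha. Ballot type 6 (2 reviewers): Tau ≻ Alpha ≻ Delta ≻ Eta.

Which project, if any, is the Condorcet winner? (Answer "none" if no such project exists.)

Pairwise majorities:
Tau vs Delta: Tau preferred on 5+2+7+2 = 16 ballots; Tau wins 16–5.
Tau vs Alpha: Tau preferred on 5+7+2 = 14 ballots; Tau wins 14–7.
Tau vs Eta: 5+2 = 7 for Tau, 14 for Eta — Eta by 14–7.
Delta vs Alpha: 16 to 5, Delta.
Delta vs Eta: Delta preferred on 4+1+5+2 = 12 ballots; Delta wins 12–9.
Alpha vs Eta: Alpha is ranked higher on 1+5+2+2 = 10 ballots, Eta on 11. Eta wins 11–10.
Each project drops at least one matchup (Tau loses to Eta; Delta loses to Tau; Alpha loses to Tau; Eta loses to Delta); the cycle Tau > Delta > Eta > Tau rules out a Condorcet winner.

none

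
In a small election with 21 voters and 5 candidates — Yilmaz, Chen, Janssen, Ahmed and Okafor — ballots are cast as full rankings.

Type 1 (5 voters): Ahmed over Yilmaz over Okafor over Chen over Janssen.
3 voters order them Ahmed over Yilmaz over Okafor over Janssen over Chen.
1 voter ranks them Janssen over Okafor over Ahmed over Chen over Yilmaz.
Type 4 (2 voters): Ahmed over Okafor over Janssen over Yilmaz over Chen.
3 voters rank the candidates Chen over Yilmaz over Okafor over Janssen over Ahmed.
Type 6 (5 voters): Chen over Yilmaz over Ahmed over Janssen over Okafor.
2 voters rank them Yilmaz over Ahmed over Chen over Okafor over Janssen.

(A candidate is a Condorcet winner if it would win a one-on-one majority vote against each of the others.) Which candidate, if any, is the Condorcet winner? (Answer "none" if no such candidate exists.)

Pairwise majorities:
Yilmaz vs Chen: 5+3+2+2 = 12 for Yilmaz, 9 for Chen — Yilmaz by 12–9.
Yilmaz vs Janssen: Yilmaz preferred on 5+3+3+5+2 = 18 ballots; Yilmaz wins 18–3.
Yilmaz vs Ahmed: 10 to 11, Ahmed.
Yilmaz vs Okafor: 5+3+3+5+2 = 18 for Yilmaz, 3 for Okafor — Yilmaz by 18–3.
Chen vs Janssen: 5+3+5+2 = 15 for Chen, 6 for Janssen — Chen by 15–6.
Chen vs Ahmed: 3+5 = 8 for Chen, 13 for Ahmed — Ahmed by 13–8.
Chen vs Okafor: 3+5+2 = 10 for Chen, 11 for Okafor — Okafor by 11–10.
Janssen vs Ahmed: Janssen is ranked higher on 1+3 = 4 ballots, Ahmed on 17. Ahmed wins 17–4.
Janssen vs Okafor: Janssen preferred on 1+5 = 6 ballots; Okafor wins 15–6.
Ahmed vs Okafor: Ahmed preferred on 5+3+2+5+2 = 17 ballots; Ahmed wins 17–4.
Only Ahmed has no losses; Ahmed is the Condorcet winner.

Ahmed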